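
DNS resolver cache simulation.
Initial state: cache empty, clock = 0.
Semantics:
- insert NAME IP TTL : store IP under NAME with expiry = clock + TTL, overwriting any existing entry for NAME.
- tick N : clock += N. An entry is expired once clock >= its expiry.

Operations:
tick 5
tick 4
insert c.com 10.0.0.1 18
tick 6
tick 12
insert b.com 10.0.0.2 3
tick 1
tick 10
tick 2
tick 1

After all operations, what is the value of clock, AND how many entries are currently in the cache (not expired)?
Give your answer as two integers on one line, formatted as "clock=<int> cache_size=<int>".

Answer: clock=41 cache_size=0

Derivation:
Op 1: tick 5 -> clock=5.
Op 2: tick 4 -> clock=9.
Op 3: insert c.com -> 10.0.0.1 (expiry=9+18=27). clock=9
Op 4: tick 6 -> clock=15.
Op 5: tick 12 -> clock=27. purged={c.com}
Op 6: insert b.com -> 10.0.0.2 (expiry=27+3=30). clock=27
Op 7: tick 1 -> clock=28.
Op 8: tick 10 -> clock=38. purged={b.com}
Op 9: tick 2 -> clock=40.
Op 10: tick 1 -> clock=41.
Final clock = 41
Final cache (unexpired): {} -> size=0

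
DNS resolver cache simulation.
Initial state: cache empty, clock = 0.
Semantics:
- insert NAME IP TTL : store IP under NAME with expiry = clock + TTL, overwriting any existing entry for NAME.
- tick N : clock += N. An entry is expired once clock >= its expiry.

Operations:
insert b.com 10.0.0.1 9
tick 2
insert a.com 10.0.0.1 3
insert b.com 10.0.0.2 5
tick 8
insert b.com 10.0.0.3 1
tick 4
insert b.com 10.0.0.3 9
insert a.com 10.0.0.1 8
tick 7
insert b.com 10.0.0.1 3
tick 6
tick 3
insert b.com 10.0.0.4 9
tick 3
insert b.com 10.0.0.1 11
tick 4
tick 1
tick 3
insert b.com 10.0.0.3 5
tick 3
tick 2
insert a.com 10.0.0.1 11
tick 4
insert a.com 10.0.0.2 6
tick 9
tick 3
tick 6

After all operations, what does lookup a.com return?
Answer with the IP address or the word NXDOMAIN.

Op 1: insert b.com -> 10.0.0.1 (expiry=0+9=9). clock=0
Op 2: tick 2 -> clock=2.
Op 3: insert a.com -> 10.0.0.1 (expiry=2+3=5). clock=2
Op 4: insert b.com -> 10.0.0.2 (expiry=2+5=7). clock=2
Op 5: tick 8 -> clock=10. purged={a.com,b.com}
Op 6: insert b.com -> 10.0.0.3 (expiry=10+1=11). clock=10
Op 7: tick 4 -> clock=14. purged={b.com}
Op 8: insert b.com -> 10.0.0.3 (expiry=14+9=23). clock=14
Op 9: insert a.com -> 10.0.0.1 (expiry=14+8=22). clock=14
Op 10: tick 7 -> clock=21.
Op 11: insert b.com -> 10.0.0.1 (expiry=21+3=24). clock=21
Op 12: tick 6 -> clock=27. purged={a.com,b.com}
Op 13: tick 3 -> clock=30.
Op 14: insert b.com -> 10.0.0.4 (expiry=30+9=39). clock=30
Op 15: tick 3 -> clock=33.
Op 16: insert b.com -> 10.0.0.1 (expiry=33+11=44). clock=33
Op 17: tick 4 -> clock=37.
Op 18: tick 1 -> clock=38.
Op 19: tick 3 -> clock=41.
Op 20: insert b.com -> 10.0.0.3 (expiry=41+5=46). clock=41
Op 21: tick 3 -> clock=44.
Op 22: tick 2 -> clock=46. purged={b.com}
Op 23: insert a.com -> 10.0.0.1 (expiry=46+11=57). clock=46
Op 24: tick 4 -> clock=50.
Op 25: insert a.com -> 10.0.0.2 (expiry=50+6=56). clock=50
Op 26: tick 9 -> clock=59. purged={a.com}
Op 27: tick 3 -> clock=62.
Op 28: tick 6 -> clock=68.
lookup a.com: not in cache (expired or never inserted)

Answer: NXDOMAIN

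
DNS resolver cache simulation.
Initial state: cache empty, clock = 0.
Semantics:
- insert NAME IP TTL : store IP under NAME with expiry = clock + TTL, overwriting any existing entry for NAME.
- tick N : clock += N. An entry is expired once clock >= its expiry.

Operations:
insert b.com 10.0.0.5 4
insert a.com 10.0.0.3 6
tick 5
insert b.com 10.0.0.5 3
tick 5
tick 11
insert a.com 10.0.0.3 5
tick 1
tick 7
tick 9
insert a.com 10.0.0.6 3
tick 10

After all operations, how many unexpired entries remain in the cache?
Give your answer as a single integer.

Answer: 0

Derivation:
Op 1: insert b.com -> 10.0.0.5 (expiry=0+4=4). clock=0
Op 2: insert a.com -> 10.0.0.3 (expiry=0+6=6). clock=0
Op 3: tick 5 -> clock=5. purged={b.com}
Op 4: insert b.com -> 10.0.0.5 (expiry=5+3=8). clock=5
Op 5: tick 5 -> clock=10. purged={a.com,b.com}
Op 6: tick 11 -> clock=21.
Op 7: insert a.com -> 10.0.0.3 (expiry=21+5=26). clock=21
Op 8: tick 1 -> clock=22.
Op 9: tick 7 -> clock=29. purged={a.com}
Op 10: tick 9 -> clock=38.
Op 11: insert a.com -> 10.0.0.6 (expiry=38+3=41). clock=38
Op 12: tick 10 -> clock=48. purged={a.com}
Final cache (unexpired): {} -> size=0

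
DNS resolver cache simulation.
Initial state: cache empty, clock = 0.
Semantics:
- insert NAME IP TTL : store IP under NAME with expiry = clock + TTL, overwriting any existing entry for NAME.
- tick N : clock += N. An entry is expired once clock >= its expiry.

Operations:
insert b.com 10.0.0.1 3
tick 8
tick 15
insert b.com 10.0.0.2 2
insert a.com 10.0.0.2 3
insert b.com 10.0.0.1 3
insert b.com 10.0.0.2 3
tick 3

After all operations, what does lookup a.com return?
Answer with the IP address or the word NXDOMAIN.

Op 1: insert b.com -> 10.0.0.1 (expiry=0+3=3). clock=0
Op 2: tick 8 -> clock=8. purged={b.com}
Op 3: tick 15 -> clock=23.
Op 4: insert b.com -> 10.0.0.2 (expiry=23+2=25). clock=23
Op 5: insert a.com -> 10.0.0.2 (expiry=23+3=26). clock=23
Op 6: insert b.com -> 10.0.0.1 (expiry=23+3=26). clock=23
Op 7: insert b.com -> 10.0.0.2 (expiry=23+3=26). clock=23
Op 8: tick 3 -> clock=26. purged={a.com,b.com}
lookup a.com: not in cache (expired or never inserted)

Answer: NXDOMAIN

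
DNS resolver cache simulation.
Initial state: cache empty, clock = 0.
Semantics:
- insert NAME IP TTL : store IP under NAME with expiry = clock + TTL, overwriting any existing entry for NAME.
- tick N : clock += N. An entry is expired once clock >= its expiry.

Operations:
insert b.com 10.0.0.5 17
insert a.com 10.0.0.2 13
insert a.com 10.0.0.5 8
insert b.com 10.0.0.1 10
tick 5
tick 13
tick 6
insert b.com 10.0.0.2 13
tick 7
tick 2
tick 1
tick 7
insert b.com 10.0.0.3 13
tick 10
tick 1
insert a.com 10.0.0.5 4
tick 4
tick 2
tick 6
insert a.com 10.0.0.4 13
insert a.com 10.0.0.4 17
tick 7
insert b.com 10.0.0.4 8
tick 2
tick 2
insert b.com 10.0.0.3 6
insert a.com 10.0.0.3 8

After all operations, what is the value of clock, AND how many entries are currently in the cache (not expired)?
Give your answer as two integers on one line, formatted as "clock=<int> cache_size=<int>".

Op 1: insert b.com -> 10.0.0.5 (expiry=0+17=17). clock=0
Op 2: insert a.com -> 10.0.0.2 (expiry=0+13=13). clock=0
Op 3: insert a.com -> 10.0.0.5 (expiry=0+8=8). clock=0
Op 4: insert b.com -> 10.0.0.1 (expiry=0+10=10). clock=0
Op 5: tick 5 -> clock=5.
Op 6: tick 13 -> clock=18. purged={a.com,b.com}
Op 7: tick 6 -> clock=24.
Op 8: insert b.com -> 10.0.0.2 (expiry=24+13=37). clock=24
Op 9: tick 7 -> clock=31.
Op 10: tick 2 -> clock=33.
Op 11: tick 1 -> clock=34.
Op 12: tick 7 -> clock=41. purged={b.com}
Op 13: insert b.com -> 10.0.0.3 (expiry=41+13=54). clock=41
Op 14: tick 10 -> clock=51.
Op 15: tick 1 -> clock=52.
Op 16: insert a.com -> 10.0.0.5 (expiry=52+4=56). clock=52
Op 17: tick 4 -> clock=56. purged={a.com,b.com}
Op 18: tick 2 -> clock=58.
Op 19: tick 6 -> clock=64.
Op 20: insert a.com -> 10.0.0.4 (expiry=64+13=77). clock=64
Op 21: insert a.com -> 10.0.0.4 (expiry=64+17=81). clock=64
Op 22: tick 7 -> clock=71.
Op 23: insert b.com -> 10.0.0.4 (expiry=71+8=79). clock=71
Op 24: tick 2 -> clock=73.
Op 25: tick 2 -> clock=75.
Op 26: insert b.com -> 10.0.0.3 (expiry=75+6=81). clock=75
Op 27: insert a.com -> 10.0.0.3 (expiry=75+8=83). clock=75
Final clock = 75
Final cache (unexpired): {a.com,b.com} -> size=2

Answer: clock=75 cache_size=2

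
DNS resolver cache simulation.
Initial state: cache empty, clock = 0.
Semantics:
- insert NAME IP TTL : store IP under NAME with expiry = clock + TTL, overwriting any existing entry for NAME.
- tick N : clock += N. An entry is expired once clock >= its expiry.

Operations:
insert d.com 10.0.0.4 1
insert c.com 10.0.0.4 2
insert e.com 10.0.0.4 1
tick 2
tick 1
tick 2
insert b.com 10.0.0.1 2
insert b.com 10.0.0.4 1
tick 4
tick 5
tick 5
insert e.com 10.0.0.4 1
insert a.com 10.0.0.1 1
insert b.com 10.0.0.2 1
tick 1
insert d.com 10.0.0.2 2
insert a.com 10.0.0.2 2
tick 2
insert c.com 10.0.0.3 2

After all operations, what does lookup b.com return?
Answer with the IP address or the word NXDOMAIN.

Answer: NXDOMAIN

Derivation:
Op 1: insert d.com -> 10.0.0.4 (expiry=0+1=1). clock=0
Op 2: insert c.com -> 10.0.0.4 (expiry=0+2=2). clock=0
Op 3: insert e.com -> 10.0.0.4 (expiry=0+1=1). clock=0
Op 4: tick 2 -> clock=2. purged={c.com,d.com,e.com}
Op 5: tick 1 -> clock=3.
Op 6: tick 2 -> clock=5.
Op 7: insert b.com -> 10.0.0.1 (expiry=5+2=7). clock=5
Op 8: insert b.com -> 10.0.0.4 (expiry=5+1=6). clock=5
Op 9: tick 4 -> clock=9. purged={b.com}
Op 10: tick 5 -> clock=14.
Op 11: tick 5 -> clock=19.
Op 12: insert e.com -> 10.0.0.4 (expiry=19+1=20). clock=19
Op 13: insert a.com -> 10.0.0.1 (expiry=19+1=20). clock=19
Op 14: insert b.com -> 10.0.0.2 (expiry=19+1=20). clock=19
Op 15: tick 1 -> clock=20. purged={a.com,b.com,e.com}
Op 16: insert d.com -> 10.0.0.2 (expiry=20+2=22). clock=20
Op 17: insert a.com -> 10.0.0.2 (expiry=20+2=22). clock=20
Op 18: tick 2 -> clock=22. purged={a.com,d.com}
Op 19: insert c.com -> 10.0.0.3 (expiry=22+2=24). clock=22
lookup b.com: not in cache (expired or never inserted)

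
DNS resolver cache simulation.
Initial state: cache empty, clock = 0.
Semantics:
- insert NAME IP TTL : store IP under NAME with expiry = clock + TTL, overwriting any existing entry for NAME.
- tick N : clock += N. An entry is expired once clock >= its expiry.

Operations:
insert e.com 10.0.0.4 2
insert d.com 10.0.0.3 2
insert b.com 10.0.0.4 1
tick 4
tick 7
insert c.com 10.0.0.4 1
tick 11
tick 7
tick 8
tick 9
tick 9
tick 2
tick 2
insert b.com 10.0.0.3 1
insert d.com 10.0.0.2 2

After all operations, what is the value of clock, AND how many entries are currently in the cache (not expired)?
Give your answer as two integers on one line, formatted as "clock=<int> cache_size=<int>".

Op 1: insert e.com -> 10.0.0.4 (expiry=0+2=2). clock=0
Op 2: insert d.com -> 10.0.0.3 (expiry=0+2=2). clock=0
Op 3: insert b.com -> 10.0.0.4 (expiry=0+1=1). clock=0
Op 4: tick 4 -> clock=4. purged={b.com,d.com,e.com}
Op 5: tick 7 -> clock=11.
Op 6: insert c.com -> 10.0.0.4 (expiry=11+1=12). clock=11
Op 7: tick 11 -> clock=22. purged={c.com}
Op 8: tick 7 -> clock=29.
Op 9: tick 8 -> clock=37.
Op 10: tick 9 -> clock=46.
Op 11: tick 9 -> clock=55.
Op 12: tick 2 -> clock=57.
Op 13: tick 2 -> clock=59.
Op 14: insert b.com -> 10.0.0.3 (expiry=59+1=60). clock=59
Op 15: insert d.com -> 10.0.0.2 (expiry=59+2=61). clock=59
Final clock = 59
Final cache (unexpired): {b.com,d.com} -> size=2

Answer: clock=59 cache_size=2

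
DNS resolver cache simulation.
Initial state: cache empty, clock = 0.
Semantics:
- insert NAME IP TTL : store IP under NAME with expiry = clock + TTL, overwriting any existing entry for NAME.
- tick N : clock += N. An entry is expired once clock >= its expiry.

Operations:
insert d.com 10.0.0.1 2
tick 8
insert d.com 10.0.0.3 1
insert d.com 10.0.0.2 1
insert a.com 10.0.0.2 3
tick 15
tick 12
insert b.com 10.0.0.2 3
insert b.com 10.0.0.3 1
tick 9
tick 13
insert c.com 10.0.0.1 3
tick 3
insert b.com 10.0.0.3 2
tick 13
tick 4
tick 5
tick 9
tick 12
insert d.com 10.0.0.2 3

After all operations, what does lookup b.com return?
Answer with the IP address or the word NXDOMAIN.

Answer: NXDOMAIN

Derivation:
Op 1: insert d.com -> 10.0.0.1 (expiry=0+2=2). clock=0
Op 2: tick 8 -> clock=8. purged={d.com}
Op 3: insert d.com -> 10.0.0.3 (expiry=8+1=9). clock=8
Op 4: insert d.com -> 10.0.0.2 (expiry=8+1=9). clock=8
Op 5: insert a.com -> 10.0.0.2 (expiry=8+3=11). clock=8
Op 6: tick 15 -> clock=23. purged={a.com,d.com}
Op 7: tick 12 -> clock=35.
Op 8: insert b.com -> 10.0.0.2 (expiry=35+3=38). clock=35
Op 9: insert b.com -> 10.0.0.3 (expiry=35+1=36). clock=35
Op 10: tick 9 -> clock=44. purged={b.com}
Op 11: tick 13 -> clock=57.
Op 12: insert c.com -> 10.0.0.1 (expiry=57+3=60). clock=57
Op 13: tick 3 -> clock=60. purged={c.com}
Op 14: insert b.com -> 10.0.0.3 (expiry=60+2=62). clock=60
Op 15: tick 13 -> clock=73. purged={b.com}
Op 16: tick 4 -> clock=77.
Op 17: tick 5 -> clock=82.
Op 18: tick 9 -> clock=91.
Op 19: tick 12 -> clock=103.
Op 20: insert d.com -> 10.0.0.2 (expiry=103+3=106). clock=103
lookup b.com: not in cache (expired or never inserted)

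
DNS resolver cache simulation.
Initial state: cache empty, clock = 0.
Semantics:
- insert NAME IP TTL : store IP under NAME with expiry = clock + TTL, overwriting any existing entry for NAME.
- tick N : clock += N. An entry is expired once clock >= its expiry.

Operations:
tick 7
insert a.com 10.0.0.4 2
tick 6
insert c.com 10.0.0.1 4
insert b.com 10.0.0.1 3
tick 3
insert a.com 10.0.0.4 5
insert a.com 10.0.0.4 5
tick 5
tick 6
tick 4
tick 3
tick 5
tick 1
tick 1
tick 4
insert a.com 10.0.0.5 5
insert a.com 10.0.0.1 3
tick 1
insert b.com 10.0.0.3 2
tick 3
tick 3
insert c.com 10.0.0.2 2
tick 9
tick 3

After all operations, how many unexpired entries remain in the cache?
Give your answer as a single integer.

Op 1: tick 7 -> clock=7.
Op 2: insert a.com -> 10.0.0.4 (expiry=7+2=9). clock=7
Op 3: tick 6 -> clock=13. purged={a.com}
Op 4: insert c.com -> 10.0.0.1 (expiry=13+4=17). clock=13
Op 5: insert b.com -> 10.0.0.1 (expiry=13+3=16). clock=13
Op 6: tick 3 -> clock=16. purged={b.com}
Op 7: insert a.com -> 10.0.0.4 (expiry=16+5=21). clock=16
Op 8: insert a.com -> 10.0.0.4 (expiry=16+5=21). clock=16
Op 9: tick 5 -> clock=21. purged={a.com,c.com}
Op 10: tick 6 -> clock=27.
Op 11: tick 4 -> clock=31.
Op 12: tick 3 -> clock=34.
Op 13: tick 5 -> clock=39.
Op 14: tick 1 -> clock=40.
Op 15: tick 1 -> clock=41.
Op 16: tick 4 -> clock=45.
Op 17: insert a.com -> 10.0.0.5 (expiry=45+5=50). clock=45
Op 18: insert a.com -> 10.0.0.1 (expiry=45+3=48). clock=45
Op 19: tick 1 -> clock=46.
Op 20: insert b.com -> 10.0.0.3 (expiry=46+2=48). clock=46
Op 21: tick 3 -> clock=49. purged={a.com,b.com}
Op 22: tick 3 -> clock=52.
Op 23: insert c.com -> 10.0.0.2 (expiry=52+2=54). clock=52
Op 24: tick 9 -> clock=61. purged={c.com}
Op 25: tick 3 -> clock=64.
Final cache (unexpired): {} -> size=0

Answer: 0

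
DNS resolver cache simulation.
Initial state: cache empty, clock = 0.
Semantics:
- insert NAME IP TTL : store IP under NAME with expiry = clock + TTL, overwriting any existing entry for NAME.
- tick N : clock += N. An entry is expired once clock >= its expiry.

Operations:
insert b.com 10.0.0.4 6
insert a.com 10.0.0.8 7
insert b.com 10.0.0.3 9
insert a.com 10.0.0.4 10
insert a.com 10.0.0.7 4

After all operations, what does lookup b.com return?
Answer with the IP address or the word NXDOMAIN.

Op 1: insert b.com -> 10.0.0.4 (expiry=0+6=6). clock=0
Op 2: insert a.com -> 10.0.0.8 (expiry=0+7=7). clock=0
Op 3: insert b.com -> 10.0.0.3 (expiry=0+9=9). clock=0
Op 4: insert a.com -> 10.0.0.4 (expiry=0+10=10). clock=0
Op 5: insert a.com -> 10.0.0.7 (expiry=0+4=4). clock=0
lookup b.com: present, ip=10.0.0.3 expiry=9 > clock=0

Answer: 10.0.0.3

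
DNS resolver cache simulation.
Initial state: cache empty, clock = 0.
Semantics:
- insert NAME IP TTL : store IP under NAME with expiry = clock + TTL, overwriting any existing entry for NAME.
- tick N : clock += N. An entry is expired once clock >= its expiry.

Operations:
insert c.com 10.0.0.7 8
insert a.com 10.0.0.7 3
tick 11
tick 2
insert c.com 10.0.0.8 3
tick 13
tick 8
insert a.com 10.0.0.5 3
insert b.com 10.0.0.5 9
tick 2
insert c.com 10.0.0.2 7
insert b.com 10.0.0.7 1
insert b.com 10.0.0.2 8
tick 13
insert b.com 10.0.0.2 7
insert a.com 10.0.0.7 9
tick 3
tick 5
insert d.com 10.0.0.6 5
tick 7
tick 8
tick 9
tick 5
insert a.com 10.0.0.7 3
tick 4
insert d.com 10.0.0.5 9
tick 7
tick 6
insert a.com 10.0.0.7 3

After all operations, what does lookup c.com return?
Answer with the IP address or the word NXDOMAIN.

Answer: NXDOMAIN

Derivation:
Op 1: insert c.com -> 10.0.0.7 (expiry=0+8=8). clock=0
Op 2: insert a.com -> 10.0.0.7 (expiry=0+3=3). clock=0
Op 3: tick 11 -> clock=11. purged={a.com,c.com}
Op 4: tick 2 -> clock=13.
Op 5: insert c.com -> 10.0.0.8 (expiry=13+3=16). clock=13
Op 6: tick 13 -> clock=26. purged={c.com}
Op 7: tick 8 -> clock=34.
Op 8: insert a.com -> 10.0.0.5 (expiry=34+3=37). clock=34
Op 9: insert b.com -> 10.0.0.5 (expiry=34+9=43). clock=34
Op 10: tick 2 -> clock=36.
Op 11: insert c.com -> 10.0.0.2 (expiry=36+7=43). clock=36
Op 12: insert b.com -> 10.0.0.7 (expiry=36+1=37). clock=36
Op 13: insert b.com -> 10.0.0.2 (expiry=36+8=44). clock=36
Op 14: tick 13 -> clock=49. purged={a.com,b.com,c.com}
Op 15: insert b.com -> 10.0.0.2 (expiry=49+7=56). clock=49
Op 16: insert a.com -> 10.0.0.7 (expiry=49+9=58). clock=49
Op 17: tick 3 -> clock=52.
Op 18: tick 5 -> clock=57. purged={b.com}
Op 19: insert d.com -> 10.0.0.6 (expiry=57+5=62). clock=57
Op 20: tick 7 -> clock=64. purged={a.com,d.com}
Op 21: tick 8 -> clock=72.
Op 22: tick 9 -> clock=81.
Op 23: tick 5 -> clock=86.
Op 24: insert a.com -> 10.0.0.7 (expiry=86+3=89). clock=86
Op 25: tick 4 -> clock=90. purged={a.com}
Op 26: insert d.com -> 10.0.0.5 (expiry=90+9=99). clock=90
Op 27: tick 7 -> clock=97.
Op 28: tick 6 -> clock=103. purged={d.com}
Op 29: insert a.com -> 10.0.0.7 (expiry=103+3=106). clock=103
lookup c.com: not in cache (expired or never inserted)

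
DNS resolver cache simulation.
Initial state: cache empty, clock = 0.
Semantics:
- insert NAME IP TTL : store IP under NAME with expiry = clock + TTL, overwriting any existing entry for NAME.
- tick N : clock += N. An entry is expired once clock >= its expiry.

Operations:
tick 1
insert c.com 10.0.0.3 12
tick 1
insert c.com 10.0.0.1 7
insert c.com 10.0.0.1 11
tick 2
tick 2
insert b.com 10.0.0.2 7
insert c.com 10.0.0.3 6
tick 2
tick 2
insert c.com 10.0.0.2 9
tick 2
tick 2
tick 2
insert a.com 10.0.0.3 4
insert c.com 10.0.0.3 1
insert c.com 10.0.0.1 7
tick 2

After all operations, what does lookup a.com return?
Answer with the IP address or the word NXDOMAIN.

Answer: 10.0.0.3

Derivation:
Op 1: tick 1 -> clock=1.
Op 2: insert c.com -> 10.0.0.3 (expiry=1+12=13). clock=1
Op 3: tick 1 -> clock=2.
Op 4: insert c.com -> 10.0.0.1 (expiry=2+7=9). clock=2
Op 5: insert c.com -> 10.0.0.1 (expiry=2+11=13). clock=2
Op 6: tick 2 -> clock=4.
Op 7: tick 2 -> clock=6.
Op 8: insert b.com -> 10.0.0.2 (expiry=6+7=13). clock=6
Op 9: insert c.com -> 10.0.0.3 (expiry=6+6=12). clock=6
Op 10: tick 2 -> clock=8.
Op 11: tick 2 -> clock=10.
Op 12: insert c.com -> 10.0.0.2 (expiry=10+9=19). clock=10
Op 13: tick 2 -> clock=12.
Op 14: tick 2 -> clock=14. purged={b.com}
Op 15: tick 2 -> clock=16.
Op 16: insert a.com -> 10.0.0.3 (expiry=16+4=20). clock=16
Op 17: insert c.com -> 10.0.0.3 (expiry=16+1=17). clock=16
Op 18: insert c.com -> 10.0.0.1 (expiry=16+7=23). clock=16
Op 19: tick 2 -> clock=18.
lookup a.com: present, ip=10.0.0.3 expiry=20 > clock=18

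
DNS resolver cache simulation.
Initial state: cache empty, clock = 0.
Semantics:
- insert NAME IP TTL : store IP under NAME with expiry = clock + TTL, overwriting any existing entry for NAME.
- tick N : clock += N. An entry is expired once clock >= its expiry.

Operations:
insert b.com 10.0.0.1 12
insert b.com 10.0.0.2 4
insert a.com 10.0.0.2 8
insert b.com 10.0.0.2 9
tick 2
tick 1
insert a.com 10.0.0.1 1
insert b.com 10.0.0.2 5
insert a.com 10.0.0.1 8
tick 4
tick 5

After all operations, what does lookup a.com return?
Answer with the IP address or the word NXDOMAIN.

Op 1: insert b.com -> 10.0.0.1 (expiry=0+12=12). clock=0
Op 2: insert b.com -> 10.0.0.2 (expiry=0+4=4). clock=0
Op 3: insert a.com -> 10.0.0.2 (expiry=0+8=8). clock=0
Op 4: insert b.com -> 10.0.0.2 (expiry=0+9=9). clock=0
Op 5: tick 2 -> clock=2.
Op 6: tick 1 -> clock=3.
Op 7: insert a.com -> 10.0.0.1 (expiry=3+1=4). clock=3
Op 8: insert b.com -> 10.0.0.2 (expiry=3+5=8). clock=3
Op 9: insert a.com -> 10.0.0.1 (expiry=3+8=11). clock=3
Op 10: tick 4 -> clock=7.
Op 11: tick 5 -> clock=12. purged={a.com,b.com}
lookup a.com: not in cache (expired or never inserted)

Answer: NXDOMAIN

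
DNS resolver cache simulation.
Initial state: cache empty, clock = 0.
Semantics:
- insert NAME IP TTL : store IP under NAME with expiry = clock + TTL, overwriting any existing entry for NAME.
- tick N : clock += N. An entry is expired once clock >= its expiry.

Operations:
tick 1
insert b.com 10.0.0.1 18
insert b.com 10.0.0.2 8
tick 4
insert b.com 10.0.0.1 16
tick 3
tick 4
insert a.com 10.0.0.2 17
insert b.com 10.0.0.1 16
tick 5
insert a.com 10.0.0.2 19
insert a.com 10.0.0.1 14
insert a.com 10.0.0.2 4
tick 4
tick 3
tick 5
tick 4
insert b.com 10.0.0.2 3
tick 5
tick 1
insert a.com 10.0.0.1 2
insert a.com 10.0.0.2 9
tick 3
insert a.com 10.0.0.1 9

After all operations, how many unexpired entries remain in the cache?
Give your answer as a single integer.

Answer: 1

Derivation:
Op 1: tick 1 -> clock=1.
Op 2: insert b.com -> 10.0.0.1 (expiry=1+18=19). clock=1
Op 3: insert b.com -> 10.0.0.2 (expiry=1+8=9). clock=1
Op 4: tick 4 -> clock=5.
Op 5: insert b.com -> 10.0.0.1 (expiry=5+16=21). clock=5
Op 6: tick 3 -> clock=8.
Op 7: tick 4 -> clock=12.
Op 8: insert a.com -> 10.0.0.2 (expiry=12+17=29). clock=12
Op 9: insert b.com -> 10.0.0.1 (expiry=12+16=28). clock=12
Op 10: tick 5 -> clock=17.
Op 11: insert a.com -> 10.0.0.2 (expiry=17+19=36). clock=17
Op 12: insert a.com -> 10.0.0.1 (expiry=17+14=31). clock=17
Op 13: insert a.com -> 10.0.0.2 (expiry=17+4=21). clock=17
Op 14: tick 4 -> clock=21. purged={a.com}
Op 15: tick 3 -> clock=24.
Op 16: tick 5 -> clock=29. purged={b.com}
Op 17: tick 4 -> clock=33.
Op 18: insert b.com -> 10.0.0.2 (expiry=33+3=36). clock=33
Op 19: tick 5 -> clock=38. purged={b.com}
Op 20: tick 1 -> clock=39.
Op 21: insert a.com -> 10.0.0.1 (expiry=39+2=41). clock=39
Op 22: insert a.com -> 10.0.0.2 (expiry=39+9=48). clock=39
Op 23: tick 3 -> clock=42.
Op 24: insert a.com -> 10.0.0.1 (expiry=42+9=51). clock=42
Final cache (unexpired): {a.com} -> size=1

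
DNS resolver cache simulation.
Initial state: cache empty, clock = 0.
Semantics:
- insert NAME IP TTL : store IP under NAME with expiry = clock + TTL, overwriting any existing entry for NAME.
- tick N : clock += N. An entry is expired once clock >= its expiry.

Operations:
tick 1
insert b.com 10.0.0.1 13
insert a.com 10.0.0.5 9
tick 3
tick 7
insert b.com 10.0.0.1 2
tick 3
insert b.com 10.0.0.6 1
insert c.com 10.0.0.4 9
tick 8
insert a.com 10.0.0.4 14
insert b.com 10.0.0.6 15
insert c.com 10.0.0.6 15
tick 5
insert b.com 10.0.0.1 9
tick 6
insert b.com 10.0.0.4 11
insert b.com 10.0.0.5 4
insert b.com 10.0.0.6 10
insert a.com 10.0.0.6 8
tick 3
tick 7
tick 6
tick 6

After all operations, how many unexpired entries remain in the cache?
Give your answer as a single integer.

Answer: 0

Derivation:
Op 1: tick 1 -> clock=1.
Op 2: insert b.com -> 10.0.0.1 (expiry=1+13=14). clock=1
Op 3: insert a.com -> 10.0.0.5 (expiry=1+9=10). clock=1
Op 4: tick 3 -> clock=4.
Op 5: tick 7 -> clock=11. purged={a.com}
Op 6: insert b.com -> 10.0.0.1 (expiry=11+2=13). clock=11
Op 7: tick 3 -> clock=14. purged={b.com}
Op 8: insert b.com -> 10.0.0.6 (expiry=14+1=15). clock=14
Op 9: insert c.com -> 10.0.0.4 (expiry=14+9=23). clock=14
Op 10: tick 8 -> clock=22. purged={b.com}
Op 11: insert a.com -> 10.0.0.4 (expiry=22+14=36). clock=22
Op 12: insert b.com -> 10.0.0.6 (expiry=22+15=37). clock=22
Op 13: insert c.com -> 10.0.0.6 (expiry=22+15=37). clock=22
Op 14: tick 5 -> clock=27.
Op 15: insert b.com -> 10.0.0.1 (expiry=27+9=36). clock=27
Op 16: tick 6 -> clock=33.
Op 17: insert b.com -> 10.0.0.4 (expiry=33+11=44). clock=33
Op 18: insert b.com -> 10.0.0.5 (expiry=33+4=37). clock=33
Op 19: insert b.com -> 10.0.0.6 (expiry=33+10=43). clock=33
Op 20: insert a.com -> 10.0.0.6 (expiry=33+8=41). clock=33
Op 21: tick 3 -> clock=36.
Op 22: tick 7 -> clock=43. purged={a.com,b.com,c.com}
Op 23: tick 6 -> clock=49.
Op 24: tick 6 -> clock=55.
Final cache (unexpired): {} -> size=0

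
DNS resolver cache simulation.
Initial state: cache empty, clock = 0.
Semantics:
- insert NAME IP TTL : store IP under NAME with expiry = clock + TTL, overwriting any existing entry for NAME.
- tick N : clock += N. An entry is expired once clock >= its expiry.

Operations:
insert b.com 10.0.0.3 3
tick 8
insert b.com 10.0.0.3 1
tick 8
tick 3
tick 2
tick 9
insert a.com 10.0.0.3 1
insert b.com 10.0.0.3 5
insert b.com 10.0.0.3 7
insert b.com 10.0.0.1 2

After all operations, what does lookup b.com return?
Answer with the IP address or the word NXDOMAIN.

Op 1: insert b.com -> 10.0.0.3 (expiry=0+3=3). clock=0
Op 2: tick 8 -> clock=8. purged={b.com}
Op 3: insert b.com -> 10.0.0.3 (expiry=8+1=9). clock=8
Op 4: tick 8 -> clock=16. purged={b.com}
Op 5: tick 3 -> clock=19.
Op 6: tick 2 -> clock=21.
Op 7: tick 9 -> clock=30.
Op 8: insert a.com -> 10.0.0.3 (expiry=30+1=31). clock=30
Op 9: insert b.com -> 10.0.0.3 (expiry=30+5=35). clock=30
Op 10: insert b.com -> 10.0.0.3 (expiry=30+7=37). clock=30
Op 11: insert b.com -> 10.0.0.1 (expiry=30+2=32). clock=30
lookup b.com: present, ip=10.0.0.1 expiry=32 > clock=30

Answer: 10.0.0.1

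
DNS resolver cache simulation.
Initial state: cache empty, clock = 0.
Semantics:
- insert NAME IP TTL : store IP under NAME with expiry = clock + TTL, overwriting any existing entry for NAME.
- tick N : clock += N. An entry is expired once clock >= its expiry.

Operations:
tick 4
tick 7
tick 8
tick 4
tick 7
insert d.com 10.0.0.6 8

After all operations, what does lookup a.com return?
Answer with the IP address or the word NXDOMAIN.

Op 1: tick 4 -> clock=4.
Op 2: tick 7 -> clock=11.
Op 3: tick 8 -> clock=19.
Op 4: tick 4 -> clock=23.
Op 5: tick 7 -> clock=30.
Op 6: insert d.com -> 10.0.0.6 (expiry=30+8=38). clock=30
lookup a.com: not in cache (expired or never inserted)

Answer: NXDOMAIN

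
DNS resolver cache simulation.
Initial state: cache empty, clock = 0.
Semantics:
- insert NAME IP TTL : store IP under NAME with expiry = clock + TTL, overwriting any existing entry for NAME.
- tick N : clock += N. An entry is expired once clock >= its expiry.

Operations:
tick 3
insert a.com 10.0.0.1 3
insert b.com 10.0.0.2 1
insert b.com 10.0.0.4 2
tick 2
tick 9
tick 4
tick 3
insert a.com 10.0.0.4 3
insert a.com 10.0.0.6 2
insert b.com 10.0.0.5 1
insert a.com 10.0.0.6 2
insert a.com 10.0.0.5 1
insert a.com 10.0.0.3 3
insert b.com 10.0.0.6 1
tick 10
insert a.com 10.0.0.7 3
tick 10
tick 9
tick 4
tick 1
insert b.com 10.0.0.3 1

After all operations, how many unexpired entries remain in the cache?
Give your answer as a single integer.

Answer: 1

Derivation:
Op 1: tick 3 -> clock=3.
Op 2: insert a.com -> 10.0.0.1 (expiry=3+3=6). clock=3
Op 3: insert b.com -> 10.0.0.2 (expiry=3+1=4). clock=3
Op 4: insert b.com -> 10.0.0.4 (expiry=3+2=5). clock=3
Op 5: tick 2 -> clock=5. purged={b.com}
Op 6: tick 9 -> clock=14. purged={a.com}
Op 7: tick 4 -> clock=18.
Op 8: tick 3 -> clock=21.
Op 9: insert a.com -> 10.0.0.4 (expiry=21+3=24). clock=21
Op 10: insert a.com -> 10.0.0.6 (expiry=21+2=23). clock=21
Op 11: insert b.com -> 10.0.0.5 (expiry=21+1=22). clock=21
Op 12: insert a.com -> 10.0.0.6 (expiry=21+2=23). clock=21
Op 13: insert a.com -> 10.0.0.5 (expiry=21+1=22). clock=21
Op 14: insert a.com -> 10.0.0.3 (expiry=21+3=24). clock=21
Op 15: insert b.com -> 10.0.0.6 (expiry=21+1=22). clock=21
Op 16: tick 10 -> clock=31. purged={a.com,b.com}
Op 17: insert a.com -> 10.0.0.7 (expiry=31+3=34). clock=31
Op 18: tick 10 -> clock=41. purged={a.com}
Op 19: tick 9 -> clock=50.
Op 20: tick 4 -> clock=54.
Op 21: tick 1 -> clock=55.
Op 22: insert b.com -> 10.0.0.3 (expiry=55+1=56). clock=55
Final cache (unexpired): {b.com} -> size=1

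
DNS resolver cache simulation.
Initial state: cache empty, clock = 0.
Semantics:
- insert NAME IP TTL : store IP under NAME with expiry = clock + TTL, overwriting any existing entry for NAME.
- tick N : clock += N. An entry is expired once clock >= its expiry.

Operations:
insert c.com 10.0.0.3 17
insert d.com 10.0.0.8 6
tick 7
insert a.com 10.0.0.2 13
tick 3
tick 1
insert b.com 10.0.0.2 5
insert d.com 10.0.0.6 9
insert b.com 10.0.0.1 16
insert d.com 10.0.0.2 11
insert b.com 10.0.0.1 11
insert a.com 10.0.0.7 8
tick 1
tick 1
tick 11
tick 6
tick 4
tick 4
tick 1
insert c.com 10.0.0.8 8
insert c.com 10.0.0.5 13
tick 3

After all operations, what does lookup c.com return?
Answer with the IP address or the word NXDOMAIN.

Answer: 10.0.0.5

Derivation:
Op 1: insert c.com -> 10.0.0.3 (expiry=0+17=17). clock=0
Op 2: insert d.com -> 10.0.0.8 (expiry=0+6=6). clock=0
Op 3: tick 7 -> clock=7. purged={d.com}
Op 4: insert a.com -> 10.0.0.2 (expiry=7+13=20). clock=7
Op 5: tick 3 -> clock=10.
Op 6: tick 1 -> clock=11.
Op 7: insert b.com -> 10.0.0.2 (expiry=11+5=16). clock=11
Op 8: insert d.com -> 10.0.0.6 (expiry=11+9=20). clock=11
Op 9: insert b.com -> 10.0.0.1 (expiry=11+16=27). clock=11
Op 10: insert d.com -> 10.0.0.2 (expiry=11+11=22). clock=11
Op 11: insert b.com -> 10.0.0.1 (expiry=11+11=22). clock=11
Op 12: insert a.com -> 10.0.0.7 (expiry=11+8=19). clock=11
Op 13: tick 1 -> clock=12.
Op 14: tick 1 -> clock=13.
Op 15: tick 11 -> clock=24. purged={a.com,b.com,c.com,d.com}
Op 16: tick 6 -> clock=30.
Op 17: tick 4 -> clock=34.
Op 18: tick 4 -> clock=38.
Op 19: tick 1 -> clock=39.
Op 20: insert c.com -> 10.0.0.8 (expiry=39+8=47). clock=39
Op 21: insert c.com -> 10.0.0.5 (expiry=39+13=52). clock=39
Op 22: tick 3 -> clock=42.
lookup c.com: present, ip=10.0.0.5 expiry=52 > clock=42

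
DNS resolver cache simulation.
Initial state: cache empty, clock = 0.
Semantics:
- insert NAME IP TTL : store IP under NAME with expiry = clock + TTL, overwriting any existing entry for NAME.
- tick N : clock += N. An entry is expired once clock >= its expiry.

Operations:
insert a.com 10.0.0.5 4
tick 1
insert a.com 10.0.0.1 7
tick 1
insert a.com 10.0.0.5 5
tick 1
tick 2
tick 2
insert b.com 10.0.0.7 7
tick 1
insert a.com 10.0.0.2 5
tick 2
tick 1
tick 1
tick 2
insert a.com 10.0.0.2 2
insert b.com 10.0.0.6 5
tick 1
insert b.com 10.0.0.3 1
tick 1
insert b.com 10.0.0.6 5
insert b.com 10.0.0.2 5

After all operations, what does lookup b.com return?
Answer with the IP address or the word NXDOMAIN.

Answer: 10.0.0.2

Derivation:
Op 1: insert a.com -> 10.0.0.5 (expiry=0+4=4). clock=0
Op 2: tick 1 -> clock=1.
Op 3: insert a.com -> 10.0.0.1 (expiry=1+7=8). clock=1
Op 4: tick 1 -> clock=2.
Op 5: insert a.com -> 10.0.0.5 (expiry=2+5=7). clock=2
Op 6: tick 1 -> clock=3.
Op 7: tick 2 -> clock=5.
Op 8: tick 2 -> clock=7. purged={a.com}
Op 9: insert b.com -> 10.0.0.7 (expiry=7+7=14). clock=7
Op 10: tick 1 -> clock=8.
Op 11: insert a.com -> 10.0.0.2 (expiry=8+5=13). clock=8
Op 12: tick 2 -> clock=10.
Op 13: tick 1 -> clock=11.
Op 14: tick 1 -> clock=12.
Op 15: tick 2 -> clock=14. purged={a.com,b.com}
Op 16: insert a.com -> 10.0.0.2 (expiry=14+2=16). clock=14
Op 17: insert b.com -> 10.0.0.6 (expiry=14+5=19). clock=14
Op 18: tick 1 -> clock=15.
Op 19: insert b.com -> 10.0.0.3 (expiry=15+1=16). clock=15
Op 20: tick 1 -> clock=16. purged={a.com,b.com}
Op 21: insert b.com -> 10.0.0.6 (expiry=16+5=21). clock=16
Op 22: insert b.com -> 10.0.0.2 (expiry=16+5=21). clock=16
lookup b.com: present, ip=10.0.0.2 expiry=21 > clock=16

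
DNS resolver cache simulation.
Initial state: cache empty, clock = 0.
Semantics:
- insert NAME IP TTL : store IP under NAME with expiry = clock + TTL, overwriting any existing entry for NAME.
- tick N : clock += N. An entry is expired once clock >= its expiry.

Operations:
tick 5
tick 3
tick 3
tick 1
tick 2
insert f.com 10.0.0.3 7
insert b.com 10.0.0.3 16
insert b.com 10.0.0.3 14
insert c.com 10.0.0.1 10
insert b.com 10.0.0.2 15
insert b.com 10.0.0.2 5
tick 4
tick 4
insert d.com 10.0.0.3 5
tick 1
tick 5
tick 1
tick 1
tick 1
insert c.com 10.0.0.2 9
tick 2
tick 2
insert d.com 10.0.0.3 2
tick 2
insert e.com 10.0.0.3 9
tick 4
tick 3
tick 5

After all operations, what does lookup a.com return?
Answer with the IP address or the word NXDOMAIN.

Answer: NXDOMAIN

Derivation:
Op 1: tick 5 -> clock=5.
Op 2: tick 3 -> clock=8.
Op 3: tick 3 -> clock=11.
Op 4: tick 1 -> clock=12.
Op 5: tick 2 -> clock=14.
Op 6: insert f.com -> 10.0.0.3 (expiry=14+7=21). clock=14
Op 7: insert b.com -> 10.0.0.3 (expiry=14+16=30). clock=14
Op 8: insert b.com -> 10.0.0.3 (expiry=14+14=28). clock=14
Op 9: insert c.com -> 10.0.0.1 (expiry=14+10=24). clock=14
Op 10: insert b.com -> 10.0.0.2 (expiry=14+15=29). clock=14
Op 11: insert b.com -> 10.0.0.2 (expiry=14+5=19). clock=14
Op 12: tick 4 -> clock=18.
Op 13: tick 4 -> clock=22. purged={b.com,f.com}
Op 14: insert d.com -> 10.0.0.3 (expiry=22+5=27). clock=22
Op 15: tick 1 -> clock=23.
Op 16: tick 5 -> clock=28. purged={c.com,d.com}
Op 17: tick 1 -> clock=29.
Op 18: tick 1 -> clock=30.
Op 19: tick 1 -> clock=31.
Op 20: insert c.com -> 10.0.0.2 (expiry=31+9=40). clock=31
Op 21: tick 2 -> clock=33.
Op 22: tick 2 -> clock=35.
Op 23: insert d.com -> 10.0.0.3 (expiry=35+2=37). clock=35
Op 24: tick 2 -> clock=37. purged={d.com}
Op 25: insert e.com -> 10.0.0.3 (expiry=37+9=46). clock=37
Op 26: tick 4 -> clock=41. purged={c.com}
Op 27: tick 3 -> clock=44.
Op 28: tick 5 -> clock=49. purged={e.com}
lookup a.com: not in cache (expired or never inserted)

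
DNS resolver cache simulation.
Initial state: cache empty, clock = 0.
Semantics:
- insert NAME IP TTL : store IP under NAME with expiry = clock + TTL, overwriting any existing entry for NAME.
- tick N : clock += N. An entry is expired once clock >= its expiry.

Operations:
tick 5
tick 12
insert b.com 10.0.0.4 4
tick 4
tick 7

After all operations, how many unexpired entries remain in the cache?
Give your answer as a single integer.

Op 1: tick 5 -> clock=5.
Op 2: tick 12 -> clock=17.
Op 3: insert b.com -> 10.0.0.4 (expiry=17+4=21). clock=17
Op 4: tick 4 -> clock=21. purged={b.com}
Op 5: tick 7 -> clock=28.
Final cache (unexpired): {} -> size=0

Answer: 0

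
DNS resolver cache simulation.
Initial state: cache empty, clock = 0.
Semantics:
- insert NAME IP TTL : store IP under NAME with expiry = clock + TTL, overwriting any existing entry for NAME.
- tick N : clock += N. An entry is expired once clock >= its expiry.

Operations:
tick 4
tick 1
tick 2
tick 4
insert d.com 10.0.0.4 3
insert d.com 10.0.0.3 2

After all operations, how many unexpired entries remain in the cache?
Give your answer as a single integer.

Op 1: tick 4 -> clock=4.
Op 2: tick 1 -> clock=5.
Op 3: tick 2 -> clock=7.
Op 4: tick 4 -> clock=11.
Op 5: insert d.com -> 10.0.0.4 (expiry=11+3=14). clock=11
Op 6: insert d.com -> 10.0.0.3 (expiry=11+2=13). clock=11
Final cache (unexpired): {d.com} -> size=1

Answer: 1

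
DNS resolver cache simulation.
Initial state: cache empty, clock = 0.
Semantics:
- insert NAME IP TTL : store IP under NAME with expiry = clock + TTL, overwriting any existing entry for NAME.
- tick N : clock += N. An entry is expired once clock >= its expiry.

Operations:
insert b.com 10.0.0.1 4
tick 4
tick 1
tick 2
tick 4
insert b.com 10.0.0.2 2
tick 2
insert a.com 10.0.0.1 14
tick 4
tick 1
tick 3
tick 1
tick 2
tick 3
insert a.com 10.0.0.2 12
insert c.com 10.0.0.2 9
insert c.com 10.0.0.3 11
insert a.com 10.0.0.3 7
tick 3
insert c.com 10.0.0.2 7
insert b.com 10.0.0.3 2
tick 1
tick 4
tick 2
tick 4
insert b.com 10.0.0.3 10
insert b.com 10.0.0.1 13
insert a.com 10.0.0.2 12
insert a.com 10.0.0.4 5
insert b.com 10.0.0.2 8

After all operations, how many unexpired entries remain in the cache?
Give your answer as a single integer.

Answer: 2

Derivation:
Op 1: insert b.com -> 10.0.0.1 (expiry=0+4=4). clock=0
Op 2: tick 4 -> clock=4. purged={b.com}
Op 3: tick 1 -> clock=5.
Op 4: tick 2 -> clock=7.
Op 5: tick 4 -> clock=11.
Op 6: insert b.com -> 10.0.0.2 (expiry=11+2=13). clock=11
Op 7: tick 2 -> clock=13. purged={b.com}
Op 8: insert a.com -> 10.0.0.1 (expiry=13+14=27). clock=13
Op 9: tick 4 -> clock=17.
Op 10: tick 1 -> clock=18.
Op 11: tick 3 -> clock=21.
Op 12: tick 1 -> clock=22.
Op 13: tick 2 -> clock=24.
Op 14: tick 3 -> clock=27. purged={a.com}
Op 15: insert a.com -> 10.0.0.2 (expiry=27+12=39). clock=27
Op 16: insert c.com -> 10.0.0.2 (expiry=27+9=36). clock=27
Op 17: insert c.com -> 10.0.0.3 (expiry=27+11=38). clock=27
Op 18: insert a.com -> 10.0.0.3 (expiry=27+7=34). clock=27
Op 19: tick 3 -> clock=30.
Op 20: insert c.com -> 10.0.0.2 (expiry=30+7=37). clock=30
Op 21: insert b.com -> 10.0.0.3 (expiry=30+2=32). clock=30
Op 22: tick 1 -> clock=31.
Op 23: tick 4 -> clock=35. purged={a.com,b.com}
Op 24: tick 2 -> clock=37. purged={c.com}
Op 25: tick 4 -> clock=41.
Op 26: insert b.com -> 10.0.0.3 (expiry=41+10=51). clock=41
Op 27: insert b.com -> 10.0.0.1 (expiry=41+13=54). clock=41
Op 28: insert a.com -> 10.0.0.2 (expiry=41+12=53). clock=41
Op 29: insert a.com -> 10.0.0.4 (expiry=41+5=46). clock=41
Op 30: insert b.com -> 10.0.0.2 (expiry=41+8=49). clock=41
Final cache (unexpired): {a.com,b.com} -> size=2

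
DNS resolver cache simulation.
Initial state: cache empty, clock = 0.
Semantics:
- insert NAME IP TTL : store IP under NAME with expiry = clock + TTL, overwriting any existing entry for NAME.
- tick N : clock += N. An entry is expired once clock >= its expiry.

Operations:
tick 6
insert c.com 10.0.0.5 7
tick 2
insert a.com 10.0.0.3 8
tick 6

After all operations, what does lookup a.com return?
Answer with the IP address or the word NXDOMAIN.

Op 1: tick 6 -> clock=6.
Op 2: insert c.com -> 10.0.0.5 (expiry=6+7=13). clock=6
Op 3: tick 2 -> clock=8.
Op 4: insert a.com -> 10.0.0.3 (expiry=8+8=16). clock=8
Op 5: tick 6 -> clock=14. purged={c.com}
lookup a.com: present, ip=10.0.0.3 expiry=16 > clock=14

Answer: 10.0.0.3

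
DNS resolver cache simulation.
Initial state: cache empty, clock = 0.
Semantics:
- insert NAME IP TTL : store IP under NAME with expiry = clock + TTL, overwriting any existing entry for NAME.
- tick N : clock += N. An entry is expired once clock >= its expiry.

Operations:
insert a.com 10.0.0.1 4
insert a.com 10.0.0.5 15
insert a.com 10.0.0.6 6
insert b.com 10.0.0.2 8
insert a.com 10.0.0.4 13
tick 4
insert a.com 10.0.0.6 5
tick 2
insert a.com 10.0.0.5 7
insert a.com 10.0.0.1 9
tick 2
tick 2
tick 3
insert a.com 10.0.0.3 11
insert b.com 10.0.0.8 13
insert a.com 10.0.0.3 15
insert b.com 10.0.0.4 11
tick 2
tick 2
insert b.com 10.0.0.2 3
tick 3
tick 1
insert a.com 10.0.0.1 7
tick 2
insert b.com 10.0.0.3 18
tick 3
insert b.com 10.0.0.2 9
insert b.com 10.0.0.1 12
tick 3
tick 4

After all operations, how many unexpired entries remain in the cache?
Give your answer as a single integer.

Answer: 1

Derivation:
Op 1: insert a.com -> 10.0.0.1 (expiry=0+4=4). clock=0
Op 2: insert a.com -> 10.0.0.5 (expiry=0+15=15). clock=0
Op 3: insert a.com -> 10.0.0.6 (expiry=0+6=6). clock=0
Op 4: insert b.com -> 10.0.0.2 (expiry=0+8=8). clock=0
Op 5: insert a.com -> 10.0.0.4 (expiry=0+13=13). clock=0
Op 6: tick 4 -> clock=4.
Op 7: insert a.com -> 10.0.0.6 (expiry=4+5=9). clock=4
Op 8: tick 2 -> clock=6.
Op 9: insert a.com -> 10.0.0.5 (expiry=6+7=13). clock=6
Op 10: insert a.com -> 10.0.0.1 (expiry=6+9=15). clock=6
Op 11: tick 2 -> clock=8. purged={b.com}
Op 12: tick 2 -> clock=10.
Op 13: tick 3 -> clock=13.
Op 14: insert a.com -> 10.0.0.3 (expiry=13+11=24). clock=13
Op 15: insert b.com -> 10.0.0.8 (expiry=13+13=26). clock=13
Op 16: insert a.com -> 10.0.0.3 (expiry=13+15=28). clock=13
Op 17: insert b.com -> 10.0.0.4 (expiry=13+11=24). clock=13
Op 18: tick 2 -> clock=15.
Op 19: tick 2 -> clock=17.
Op 20: insert b.com -> 10.0.0.2 (expiry=17+3=20). clock=17
Op 21: tick 3 -> clock=20. purged={b.com}
Op 22: tick 1 -> clock=21.
Op 23: insert a.com -> 10.0.0.1 (expiry=21+7=28). clock=21
Op 24: tick 2 -> clock=23.
Op 25: insert b.com -> 10.0.0.3 (expiry=23+18=41). clock=23
Op 26: tick 3 -> clock=26.
Op 27: insert b.com -> 10.0.0.2 (expiry=26+9=35). clock=26
Op 28: insert b.com -> 10.0.0.1 (expiry=26+12=38). clock=26
Op 29: tick 3 -> clock=29. purged={a.com}
Op 30: tick 4 -> clock=33.
Final cache (unexpired): {b.com} -> size=1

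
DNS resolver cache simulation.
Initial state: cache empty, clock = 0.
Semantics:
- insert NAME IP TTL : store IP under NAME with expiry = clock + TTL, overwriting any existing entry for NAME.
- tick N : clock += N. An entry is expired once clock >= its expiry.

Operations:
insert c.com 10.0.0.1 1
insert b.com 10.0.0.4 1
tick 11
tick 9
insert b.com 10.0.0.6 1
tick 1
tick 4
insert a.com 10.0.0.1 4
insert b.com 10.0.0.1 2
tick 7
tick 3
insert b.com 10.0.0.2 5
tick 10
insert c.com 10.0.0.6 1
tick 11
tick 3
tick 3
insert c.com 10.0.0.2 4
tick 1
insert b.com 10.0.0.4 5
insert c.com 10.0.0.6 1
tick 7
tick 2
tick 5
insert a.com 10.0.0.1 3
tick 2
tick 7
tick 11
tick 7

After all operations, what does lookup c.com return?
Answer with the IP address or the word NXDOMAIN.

Op 1: insert c.com -> 10.0.0.1 (expiry=0+1=1). clock=0
Op 2: insert b.com -> 10.0.0.4 (expiry=0+1=1). clock=0
Op 3: tick 11 -> clock=11. purged={b.com,c.com}
Op 4: tick 9 -> clock=20.
Op 5: insert b.com -> 10.0.0.6 (expiry=20+1=21). clock=20
Op 6: tick 1 -> clock=21. purged={b.com}
Op 7: tick 4 -> clock=25.
Op 8: insert a.com -> 10.0.0.1 (expiry=25+4=29). clock=25
Op 9: insert b.com -> 10.0.0.1 (expiry=25+2=27). clock=25
Op 10: tick 7 -> clock=32. purged={a.com,b.com}
Op 11: tick 3 -> clock=35.
Op 12: insert b.com -> 10.0.0.2 (expiry=35+5=40). clock=35
Op 13: tick 10 -> clock=45. purged={b.com}
Op 14: insert c.com -> 10.0.0.6 (expiry=45+1=46). clock=45
Op 15: tick 11 -> clock=56. purged={c.com}
Op 16: tick 3 -> clock=59.
Op 17: tick 3 -> clock=62.
Op 18: insert c.com -> 10.0.0.2 (expiry=62+4=66). clock=62
Op 19: tick 1 -> clock=63.
Op 20: insert b.com -> 10.0.0.4 (expiry=63+5=68). clock=63
Op 21: insert c.com -> 10.0.0.6 (expiry=63+1=64). clock=63
Op 22: tick 7 -> clock=70. purged={b.com,c.com}
Op 23: tick 2 -> clock=72.
Op 24: tick 5 -> clock=77.
Op 25: insert a.com -> 10.0.0.1 (expiry=77+3=80). clock=77
Op 26: tick 2 -> clock=79.
Op 27: tick 7 -> clock=86. purged={a.com}
Op 28: tick 11 -> clock=97.
Op 29: tick 7 -> clock=104.
lookup c.com: not in cache (expired or never inserted)

Answer: NXDOMAIN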